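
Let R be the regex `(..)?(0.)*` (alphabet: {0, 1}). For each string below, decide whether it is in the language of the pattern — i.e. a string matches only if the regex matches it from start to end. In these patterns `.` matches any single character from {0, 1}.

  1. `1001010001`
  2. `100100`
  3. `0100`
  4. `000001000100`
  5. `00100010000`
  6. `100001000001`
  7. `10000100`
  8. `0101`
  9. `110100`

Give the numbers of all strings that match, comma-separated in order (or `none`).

1, 2, 3, 4, 6, 7, 8, 9

1 → match
2 → match
3 → match
4 → match
5 → no match
6 → match
7 → match
8 → match
9 → match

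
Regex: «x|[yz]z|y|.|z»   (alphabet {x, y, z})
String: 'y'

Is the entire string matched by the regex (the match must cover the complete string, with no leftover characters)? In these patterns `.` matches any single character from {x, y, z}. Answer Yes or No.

Yes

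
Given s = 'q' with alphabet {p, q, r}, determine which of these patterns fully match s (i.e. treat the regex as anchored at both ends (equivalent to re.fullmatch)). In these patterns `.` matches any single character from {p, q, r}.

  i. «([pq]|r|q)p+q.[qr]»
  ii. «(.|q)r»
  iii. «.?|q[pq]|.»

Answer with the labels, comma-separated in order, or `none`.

i → no match
ii → no match — must end with 'r'
iii → match

iii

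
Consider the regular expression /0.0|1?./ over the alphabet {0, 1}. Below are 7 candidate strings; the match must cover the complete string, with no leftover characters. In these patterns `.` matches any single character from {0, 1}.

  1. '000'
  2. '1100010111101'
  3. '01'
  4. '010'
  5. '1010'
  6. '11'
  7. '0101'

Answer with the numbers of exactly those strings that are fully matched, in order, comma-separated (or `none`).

1 → match
2 → no match
3 → no match
4 → match
5 → no match
6 → match
7 → no match

1, 4, 6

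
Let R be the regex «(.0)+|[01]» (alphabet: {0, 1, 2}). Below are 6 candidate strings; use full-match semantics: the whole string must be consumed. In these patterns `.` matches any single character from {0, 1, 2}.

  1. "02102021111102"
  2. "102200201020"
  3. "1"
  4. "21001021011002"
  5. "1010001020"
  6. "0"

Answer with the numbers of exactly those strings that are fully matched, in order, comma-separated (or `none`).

3, 5, 6

1 → no match
2 → no match
3 → match
4 → no match
5 → match
6 → match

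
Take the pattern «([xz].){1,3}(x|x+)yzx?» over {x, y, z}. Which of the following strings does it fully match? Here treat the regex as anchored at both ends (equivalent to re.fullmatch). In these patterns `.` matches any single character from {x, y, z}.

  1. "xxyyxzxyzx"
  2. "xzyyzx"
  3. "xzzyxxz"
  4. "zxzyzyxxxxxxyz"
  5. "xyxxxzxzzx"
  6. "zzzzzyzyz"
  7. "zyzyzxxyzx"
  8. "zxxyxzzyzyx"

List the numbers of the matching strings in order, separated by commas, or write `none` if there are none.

1 → no match
2 → no match
3 → no match
4 → match
5 → no match
6 → no match
7 → match
8 → no match

4, 7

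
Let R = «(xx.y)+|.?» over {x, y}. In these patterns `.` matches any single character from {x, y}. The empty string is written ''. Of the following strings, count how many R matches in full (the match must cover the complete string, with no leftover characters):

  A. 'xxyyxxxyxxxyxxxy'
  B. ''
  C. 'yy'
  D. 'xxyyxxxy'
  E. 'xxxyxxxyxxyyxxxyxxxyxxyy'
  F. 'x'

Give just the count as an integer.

5

A → match
B → match
C → no match
D → match
E → match
F → match
Total matched: 5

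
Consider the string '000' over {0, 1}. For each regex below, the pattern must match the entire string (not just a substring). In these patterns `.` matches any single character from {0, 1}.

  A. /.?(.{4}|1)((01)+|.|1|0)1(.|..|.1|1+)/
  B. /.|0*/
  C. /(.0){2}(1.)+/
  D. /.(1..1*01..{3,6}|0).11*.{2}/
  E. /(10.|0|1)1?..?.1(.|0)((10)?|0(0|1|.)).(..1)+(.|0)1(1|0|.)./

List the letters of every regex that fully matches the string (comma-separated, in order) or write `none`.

B

A → no match
B → match
C → no match
D → no match
E → no match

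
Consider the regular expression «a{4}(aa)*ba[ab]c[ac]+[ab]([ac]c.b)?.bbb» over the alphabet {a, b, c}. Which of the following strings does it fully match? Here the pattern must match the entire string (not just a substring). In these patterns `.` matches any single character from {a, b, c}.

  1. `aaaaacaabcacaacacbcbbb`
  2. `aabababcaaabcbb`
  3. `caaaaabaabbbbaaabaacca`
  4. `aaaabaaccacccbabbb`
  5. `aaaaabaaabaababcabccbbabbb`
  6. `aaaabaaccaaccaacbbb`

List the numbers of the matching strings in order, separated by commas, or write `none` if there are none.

1 → no match
2 → no match — must end with `bbb`
3 → no match — must start with `a`
4 → match
5 → no match
6 → match

4, 6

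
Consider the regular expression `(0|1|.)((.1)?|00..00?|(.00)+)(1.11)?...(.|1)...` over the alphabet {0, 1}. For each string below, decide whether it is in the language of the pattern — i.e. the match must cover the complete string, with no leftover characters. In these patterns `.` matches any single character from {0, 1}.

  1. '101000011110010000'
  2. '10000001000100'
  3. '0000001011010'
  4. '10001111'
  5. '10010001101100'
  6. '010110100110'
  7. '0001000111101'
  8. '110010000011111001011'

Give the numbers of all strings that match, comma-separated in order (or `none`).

2, 3, 4, 5, 6, 7, 8

1 → no match
2 → match
3 → match
4 → match
5 → match
6 → match
7 → match
8 → match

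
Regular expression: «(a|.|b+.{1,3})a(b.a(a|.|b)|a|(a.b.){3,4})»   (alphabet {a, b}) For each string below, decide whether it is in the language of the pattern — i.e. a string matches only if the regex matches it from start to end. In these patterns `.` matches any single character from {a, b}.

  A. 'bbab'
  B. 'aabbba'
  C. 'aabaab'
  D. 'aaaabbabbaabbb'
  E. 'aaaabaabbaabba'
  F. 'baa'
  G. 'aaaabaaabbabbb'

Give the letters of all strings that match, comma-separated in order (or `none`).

C, D, E, F, G

A → no match
B → no match
C → match
D → match
E → match
F → match
G → match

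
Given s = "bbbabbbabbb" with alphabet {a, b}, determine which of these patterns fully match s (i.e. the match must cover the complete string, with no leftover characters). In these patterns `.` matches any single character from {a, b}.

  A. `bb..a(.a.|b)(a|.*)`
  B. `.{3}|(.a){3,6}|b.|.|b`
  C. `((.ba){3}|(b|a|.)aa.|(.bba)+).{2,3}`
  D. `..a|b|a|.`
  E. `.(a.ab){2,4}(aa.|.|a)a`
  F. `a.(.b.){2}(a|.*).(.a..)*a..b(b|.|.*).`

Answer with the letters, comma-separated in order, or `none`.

A → no match
B → no match
C → match
D → no match
E → no match — must end with "a"
F → no match — must start with "a"

C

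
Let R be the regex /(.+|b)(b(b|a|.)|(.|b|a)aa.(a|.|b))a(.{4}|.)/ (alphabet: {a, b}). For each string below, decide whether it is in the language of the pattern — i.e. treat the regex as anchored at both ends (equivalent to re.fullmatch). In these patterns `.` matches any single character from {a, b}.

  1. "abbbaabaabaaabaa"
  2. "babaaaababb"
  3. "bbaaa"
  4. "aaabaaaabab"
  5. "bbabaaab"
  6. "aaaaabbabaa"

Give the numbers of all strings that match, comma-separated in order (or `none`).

1 → match
2. "babaaaababb" → no match
3. "bbaaa" → match
4. "aaabaaaabab" → match
5. "bbabaaab" → no match
6. "aaaaabbabaa" → no match

1, 3, 4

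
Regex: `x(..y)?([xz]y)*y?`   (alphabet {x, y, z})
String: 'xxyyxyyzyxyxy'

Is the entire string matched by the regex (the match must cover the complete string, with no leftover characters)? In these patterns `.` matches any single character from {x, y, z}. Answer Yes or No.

No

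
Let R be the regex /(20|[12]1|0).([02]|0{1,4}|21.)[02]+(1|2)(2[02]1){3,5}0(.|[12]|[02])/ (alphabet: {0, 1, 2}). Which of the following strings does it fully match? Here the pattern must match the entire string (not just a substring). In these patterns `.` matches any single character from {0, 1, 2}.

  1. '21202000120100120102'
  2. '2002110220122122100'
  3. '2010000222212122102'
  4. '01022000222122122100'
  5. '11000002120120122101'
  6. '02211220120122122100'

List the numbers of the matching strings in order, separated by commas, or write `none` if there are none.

1 → no match
2 → match
3 → no match
4 → match
5 → match
6 → match

2, 4, 5, 6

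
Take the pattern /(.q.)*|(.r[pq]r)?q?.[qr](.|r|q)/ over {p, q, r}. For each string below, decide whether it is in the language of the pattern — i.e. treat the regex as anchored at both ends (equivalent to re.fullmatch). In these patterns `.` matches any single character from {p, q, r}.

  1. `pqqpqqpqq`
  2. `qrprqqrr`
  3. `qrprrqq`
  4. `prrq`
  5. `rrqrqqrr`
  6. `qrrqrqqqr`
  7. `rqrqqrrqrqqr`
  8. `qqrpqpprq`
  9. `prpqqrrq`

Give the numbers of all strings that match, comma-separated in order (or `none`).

1 → match
2 → match
3 → match
4 → no match
5 → match
6 → no match
7 → match
8 → no match
9 → no match

1, 2, 3, 5, 7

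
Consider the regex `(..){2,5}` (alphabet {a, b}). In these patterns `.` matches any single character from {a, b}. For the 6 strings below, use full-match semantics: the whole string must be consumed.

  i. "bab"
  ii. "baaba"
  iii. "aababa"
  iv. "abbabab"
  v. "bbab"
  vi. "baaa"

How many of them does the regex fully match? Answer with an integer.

i → no match
ii → no match
iii → match
iv → no match
v → match
vi → match
Total matched: 3

3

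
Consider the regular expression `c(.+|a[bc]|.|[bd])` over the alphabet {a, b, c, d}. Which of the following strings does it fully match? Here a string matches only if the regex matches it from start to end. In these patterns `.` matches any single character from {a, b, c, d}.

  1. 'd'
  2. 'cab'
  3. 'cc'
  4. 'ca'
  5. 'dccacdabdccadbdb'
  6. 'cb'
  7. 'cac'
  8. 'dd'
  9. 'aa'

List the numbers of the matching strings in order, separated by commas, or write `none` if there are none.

2, 3, 4, 6, 7

1. 'd' → no match — must start with 'c'
2. 'cab' → match
3. 'cc' → match
4. 'ca' → match
5 → no match — must start with 'c'
6. 'cb' → match
7. 'cac' → match
8. 'dd' → no match — must start with 'c'
9. 'aa' → no match — must start with 'c'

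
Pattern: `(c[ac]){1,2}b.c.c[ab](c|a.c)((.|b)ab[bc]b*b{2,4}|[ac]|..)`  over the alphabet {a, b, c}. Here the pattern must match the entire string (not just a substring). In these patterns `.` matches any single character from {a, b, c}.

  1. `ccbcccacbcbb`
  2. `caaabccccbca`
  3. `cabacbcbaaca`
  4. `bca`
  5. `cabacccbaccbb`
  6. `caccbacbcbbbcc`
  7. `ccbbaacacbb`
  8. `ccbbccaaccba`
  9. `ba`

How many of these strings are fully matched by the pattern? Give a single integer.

2

1 → no match
2 → no match
3 → match
4 → no match — must start with `c`
5 → match
6 → no match
7 → no match
8 → no match
9 → no match — must start with `c`
Total matched: 2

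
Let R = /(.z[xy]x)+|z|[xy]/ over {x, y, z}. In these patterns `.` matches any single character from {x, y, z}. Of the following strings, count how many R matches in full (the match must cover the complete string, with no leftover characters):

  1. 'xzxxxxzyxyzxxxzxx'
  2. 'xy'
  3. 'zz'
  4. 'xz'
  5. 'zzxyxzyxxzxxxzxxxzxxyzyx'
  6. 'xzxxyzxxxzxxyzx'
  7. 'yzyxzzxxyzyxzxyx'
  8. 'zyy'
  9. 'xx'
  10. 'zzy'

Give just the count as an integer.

1 → no match
2 → no match
3 → no match
4 → no match
5 → no match
6 → no match
7 → no match
8 → no match
9 → no match
10 → no match
Total matched: 0

0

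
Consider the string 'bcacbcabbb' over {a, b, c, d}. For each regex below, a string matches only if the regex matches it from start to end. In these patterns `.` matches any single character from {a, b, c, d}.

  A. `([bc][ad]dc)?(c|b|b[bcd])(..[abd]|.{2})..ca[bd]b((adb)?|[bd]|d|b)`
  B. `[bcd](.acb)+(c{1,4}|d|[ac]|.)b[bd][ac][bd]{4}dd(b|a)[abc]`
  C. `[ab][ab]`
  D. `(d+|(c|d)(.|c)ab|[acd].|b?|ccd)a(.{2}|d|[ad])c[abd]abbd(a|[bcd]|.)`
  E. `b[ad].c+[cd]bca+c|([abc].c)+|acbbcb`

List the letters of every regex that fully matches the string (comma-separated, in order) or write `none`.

A → match
B → no match
C → no match
D → no match
E → no match

A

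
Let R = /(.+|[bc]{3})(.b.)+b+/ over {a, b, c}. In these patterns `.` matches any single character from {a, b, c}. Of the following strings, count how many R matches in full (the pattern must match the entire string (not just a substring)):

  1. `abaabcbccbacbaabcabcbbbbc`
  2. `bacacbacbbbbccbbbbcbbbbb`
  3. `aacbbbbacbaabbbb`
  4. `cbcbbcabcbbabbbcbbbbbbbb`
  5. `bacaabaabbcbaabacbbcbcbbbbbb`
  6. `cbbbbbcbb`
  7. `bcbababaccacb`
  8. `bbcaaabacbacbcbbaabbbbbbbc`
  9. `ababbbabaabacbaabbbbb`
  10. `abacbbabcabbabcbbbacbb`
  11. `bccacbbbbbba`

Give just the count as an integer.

1 → no match — must end with `b`
2 → match
3 → match
4 → match
5 → match
6 → match
7 → no match
8 → no match — must end with `b`
9 → match
10 → no match
11 → no match — must end with `b`
Total matched: 6

6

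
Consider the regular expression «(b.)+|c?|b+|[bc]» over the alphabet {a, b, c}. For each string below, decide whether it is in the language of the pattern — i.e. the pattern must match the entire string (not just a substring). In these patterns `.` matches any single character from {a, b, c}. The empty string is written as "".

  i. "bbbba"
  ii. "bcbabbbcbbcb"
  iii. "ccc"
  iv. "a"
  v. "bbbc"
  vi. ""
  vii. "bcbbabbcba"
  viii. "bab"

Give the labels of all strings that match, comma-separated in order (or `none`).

v, vi

i → no match
ii → no match
iii → no match
iv → no match
v → match
vi → match
vii → no match
viii → no match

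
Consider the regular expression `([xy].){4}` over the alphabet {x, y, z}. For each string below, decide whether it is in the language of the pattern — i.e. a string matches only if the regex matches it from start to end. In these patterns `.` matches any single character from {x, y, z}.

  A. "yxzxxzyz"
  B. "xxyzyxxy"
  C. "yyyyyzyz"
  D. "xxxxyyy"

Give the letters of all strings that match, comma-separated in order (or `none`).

B, C

A → no match
B → match
C → match
D → no match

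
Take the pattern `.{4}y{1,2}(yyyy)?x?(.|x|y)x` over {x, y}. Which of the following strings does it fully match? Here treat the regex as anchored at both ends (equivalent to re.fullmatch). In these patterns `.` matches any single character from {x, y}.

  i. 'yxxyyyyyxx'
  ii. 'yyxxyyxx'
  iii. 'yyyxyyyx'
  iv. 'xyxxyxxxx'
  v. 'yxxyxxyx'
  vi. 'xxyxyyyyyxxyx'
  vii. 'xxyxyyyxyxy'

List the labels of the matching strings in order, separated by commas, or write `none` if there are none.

ii, iii

i → no match
ii → match
iii → match
iv → no match
v → no match
vi → no match
vii → no match — must end with 'x'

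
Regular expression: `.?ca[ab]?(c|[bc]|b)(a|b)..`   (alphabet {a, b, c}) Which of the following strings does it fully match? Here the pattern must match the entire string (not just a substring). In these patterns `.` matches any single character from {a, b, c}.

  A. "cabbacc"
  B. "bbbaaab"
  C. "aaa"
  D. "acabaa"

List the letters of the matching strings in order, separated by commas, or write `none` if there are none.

A

A. "cabbacc" → match
B. "bbbaaab" → no match
C. "aaa" → no match
D. "acabaa" → no match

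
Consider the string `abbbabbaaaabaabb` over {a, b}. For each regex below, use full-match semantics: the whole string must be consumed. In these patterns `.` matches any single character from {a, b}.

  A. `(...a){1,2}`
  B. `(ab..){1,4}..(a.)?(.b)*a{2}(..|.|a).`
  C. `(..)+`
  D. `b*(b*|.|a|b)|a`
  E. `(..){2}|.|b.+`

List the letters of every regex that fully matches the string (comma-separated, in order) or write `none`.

A → no match — must end with `a`
B → match
C → match
D → no match
E → no match

B, C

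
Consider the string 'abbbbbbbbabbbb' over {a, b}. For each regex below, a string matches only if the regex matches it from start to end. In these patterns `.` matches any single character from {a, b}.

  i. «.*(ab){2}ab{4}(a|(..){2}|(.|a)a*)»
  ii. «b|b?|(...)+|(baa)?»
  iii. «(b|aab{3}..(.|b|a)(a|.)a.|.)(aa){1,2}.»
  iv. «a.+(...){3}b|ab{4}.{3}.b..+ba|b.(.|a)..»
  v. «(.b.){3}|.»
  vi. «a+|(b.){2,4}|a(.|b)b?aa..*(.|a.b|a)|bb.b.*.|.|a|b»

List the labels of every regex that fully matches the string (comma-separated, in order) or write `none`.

i → no match
ii → no match
iii → no match
iv → match
v → no match
vi → no match

iv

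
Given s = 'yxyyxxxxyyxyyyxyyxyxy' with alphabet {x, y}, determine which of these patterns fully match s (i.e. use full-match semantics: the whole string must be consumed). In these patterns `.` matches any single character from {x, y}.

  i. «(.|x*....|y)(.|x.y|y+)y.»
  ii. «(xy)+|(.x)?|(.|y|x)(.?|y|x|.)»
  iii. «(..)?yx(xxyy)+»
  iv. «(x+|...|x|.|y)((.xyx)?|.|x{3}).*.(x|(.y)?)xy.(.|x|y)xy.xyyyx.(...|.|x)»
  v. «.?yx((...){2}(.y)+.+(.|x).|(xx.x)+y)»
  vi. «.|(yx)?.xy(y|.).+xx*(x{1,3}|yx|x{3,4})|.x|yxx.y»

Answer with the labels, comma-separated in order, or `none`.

i → no match
ii → no match
iii → no match — must end with 'xxyy'
iv → no match
v → match
vi → no match

v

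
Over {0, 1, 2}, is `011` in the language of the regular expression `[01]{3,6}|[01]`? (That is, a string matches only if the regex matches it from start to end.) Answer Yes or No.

Yes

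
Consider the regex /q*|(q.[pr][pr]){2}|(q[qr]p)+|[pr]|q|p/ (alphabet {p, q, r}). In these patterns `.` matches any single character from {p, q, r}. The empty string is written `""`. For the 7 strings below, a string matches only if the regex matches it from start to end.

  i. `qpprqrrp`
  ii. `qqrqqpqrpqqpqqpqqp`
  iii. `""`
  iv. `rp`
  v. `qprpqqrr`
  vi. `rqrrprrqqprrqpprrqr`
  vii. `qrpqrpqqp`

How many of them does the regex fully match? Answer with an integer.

4

i. `qpprqrrp` → match
ii → no match
iii. `""` → match
iv. `rp` → no match
v. `qprpqqrr` → match
vi → no match
vii. `qrpqrpqqp` → match
Total matched: 4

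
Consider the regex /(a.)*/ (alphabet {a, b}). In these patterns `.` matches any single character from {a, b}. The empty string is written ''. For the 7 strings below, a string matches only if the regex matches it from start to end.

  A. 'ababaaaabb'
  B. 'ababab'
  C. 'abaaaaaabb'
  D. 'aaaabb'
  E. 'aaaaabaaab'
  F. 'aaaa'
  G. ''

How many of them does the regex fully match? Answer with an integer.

A. 'ababaaaabb' → no match
B. 'ababab' → match
C. 'abaaaaaabb' → no match
D. 'aaaabb' → no match
E. 'aaaaabaaab' → match
F. 'aaaa' → match
G. '' → match
Total matched: 4

4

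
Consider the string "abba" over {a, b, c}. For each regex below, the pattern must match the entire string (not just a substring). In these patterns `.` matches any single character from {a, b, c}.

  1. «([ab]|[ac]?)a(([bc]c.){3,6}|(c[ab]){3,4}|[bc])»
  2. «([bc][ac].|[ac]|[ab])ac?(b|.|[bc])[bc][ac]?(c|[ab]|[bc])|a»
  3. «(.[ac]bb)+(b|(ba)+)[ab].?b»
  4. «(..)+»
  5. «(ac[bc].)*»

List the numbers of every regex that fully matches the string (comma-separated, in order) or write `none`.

4

1 → no match
2 → no match
3 → no match — must end with "b"
4 → match
5 → no match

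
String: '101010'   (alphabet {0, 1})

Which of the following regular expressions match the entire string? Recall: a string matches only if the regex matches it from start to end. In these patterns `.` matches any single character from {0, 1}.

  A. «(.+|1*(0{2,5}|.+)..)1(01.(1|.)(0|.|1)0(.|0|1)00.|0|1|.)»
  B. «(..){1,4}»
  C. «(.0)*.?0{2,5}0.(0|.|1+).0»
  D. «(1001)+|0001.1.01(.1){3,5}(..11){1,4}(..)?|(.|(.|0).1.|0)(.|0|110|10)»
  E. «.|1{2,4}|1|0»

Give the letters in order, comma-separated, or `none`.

A → match
B → match
C → no match
D → match
E → no match

A, B, D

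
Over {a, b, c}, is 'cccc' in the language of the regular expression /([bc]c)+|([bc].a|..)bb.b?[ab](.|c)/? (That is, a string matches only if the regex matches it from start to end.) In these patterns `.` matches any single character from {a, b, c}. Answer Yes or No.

Yes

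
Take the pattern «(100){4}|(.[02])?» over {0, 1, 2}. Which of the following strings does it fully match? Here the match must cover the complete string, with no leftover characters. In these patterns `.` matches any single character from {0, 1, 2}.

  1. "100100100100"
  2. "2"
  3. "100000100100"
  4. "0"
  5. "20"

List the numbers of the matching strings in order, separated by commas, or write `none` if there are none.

1, 5

1 → match
2 → no match
3 → no match
4 → no match
5 → match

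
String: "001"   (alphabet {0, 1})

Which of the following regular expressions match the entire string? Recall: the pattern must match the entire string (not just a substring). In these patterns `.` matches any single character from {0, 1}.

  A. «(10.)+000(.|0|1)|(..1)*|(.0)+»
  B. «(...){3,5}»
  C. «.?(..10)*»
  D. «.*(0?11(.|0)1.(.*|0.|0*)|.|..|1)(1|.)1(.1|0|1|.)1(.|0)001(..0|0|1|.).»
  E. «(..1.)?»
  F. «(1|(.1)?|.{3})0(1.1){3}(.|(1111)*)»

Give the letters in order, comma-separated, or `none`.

A

A → match
B → no match
C → no match
D → no match
E → no match
F → no match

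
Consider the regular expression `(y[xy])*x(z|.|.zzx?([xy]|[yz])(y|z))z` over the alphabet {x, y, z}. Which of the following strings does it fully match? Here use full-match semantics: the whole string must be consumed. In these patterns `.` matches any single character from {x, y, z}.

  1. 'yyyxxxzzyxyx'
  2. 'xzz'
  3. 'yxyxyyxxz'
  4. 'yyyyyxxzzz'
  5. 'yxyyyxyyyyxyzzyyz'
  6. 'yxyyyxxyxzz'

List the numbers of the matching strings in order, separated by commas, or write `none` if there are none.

1. 'yyyxxxzzyxyx' → no match — must end with 'z'
2. 'xzz' → match
3. 'yxyxyyxxz' → match
4. 'yyyyyxxzzz' → no match
5 → match
6. 'yxyyyxxyxzz' → no match

2, 3, 5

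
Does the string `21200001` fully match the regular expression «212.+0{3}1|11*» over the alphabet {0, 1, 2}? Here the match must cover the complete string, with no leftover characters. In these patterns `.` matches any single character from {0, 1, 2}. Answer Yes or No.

Yes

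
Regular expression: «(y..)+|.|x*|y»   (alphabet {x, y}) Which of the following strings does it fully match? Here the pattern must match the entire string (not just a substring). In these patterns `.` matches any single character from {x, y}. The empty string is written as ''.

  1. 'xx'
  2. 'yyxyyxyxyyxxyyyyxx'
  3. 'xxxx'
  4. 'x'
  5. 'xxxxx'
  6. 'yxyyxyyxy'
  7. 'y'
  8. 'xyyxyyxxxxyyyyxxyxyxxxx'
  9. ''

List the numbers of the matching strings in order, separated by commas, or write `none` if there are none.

1, 2, 3, 4, 5, 6, 7, 9

1. 'xx' → match
2 → match
3. 'xxxx' → match
4. 'x' → match
5. 'xxxxx' → match
6. 'yxyyxyyxy' → match
7. 'y' → match
8 → no match
9. '' → match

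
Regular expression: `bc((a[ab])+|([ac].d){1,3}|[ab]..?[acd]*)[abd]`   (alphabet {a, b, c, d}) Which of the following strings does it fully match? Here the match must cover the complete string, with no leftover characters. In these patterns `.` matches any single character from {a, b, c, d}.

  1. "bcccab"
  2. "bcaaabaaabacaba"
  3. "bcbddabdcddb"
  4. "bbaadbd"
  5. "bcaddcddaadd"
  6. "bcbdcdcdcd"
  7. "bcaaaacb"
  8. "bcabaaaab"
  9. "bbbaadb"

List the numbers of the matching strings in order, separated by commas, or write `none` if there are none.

1. "bcccab" → no match
2 → no match
3. "bcbddabdcddb" → no match
4. "bbaadbd" → no match — must start with "bc"
5. "bcaddcddaadd" → match
6. "bcbdcdcdcd" → match
7. "bcaaaacb" → match
8. "bcabaaaab" → match
9. "bbbaadb" → no match — must start with "bc"

5, 6, 7, 8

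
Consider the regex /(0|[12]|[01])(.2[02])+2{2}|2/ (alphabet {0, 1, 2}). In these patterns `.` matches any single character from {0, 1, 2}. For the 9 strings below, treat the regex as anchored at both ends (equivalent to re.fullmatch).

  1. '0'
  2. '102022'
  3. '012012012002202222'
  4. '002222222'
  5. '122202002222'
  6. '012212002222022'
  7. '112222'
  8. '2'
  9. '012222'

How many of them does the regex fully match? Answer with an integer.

8

1 → no match — must end with '2'
2 → match
3 → match
4 → match
5 → match
6 → match
7 → match
8 → match
9 → match
Total matched: 8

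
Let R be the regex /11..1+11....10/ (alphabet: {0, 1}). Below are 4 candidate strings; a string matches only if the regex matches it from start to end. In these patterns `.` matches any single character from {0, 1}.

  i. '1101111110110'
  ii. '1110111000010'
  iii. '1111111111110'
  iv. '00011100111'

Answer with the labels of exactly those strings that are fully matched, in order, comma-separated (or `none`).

i → match
ii → match
iii → match
iv. '00011100111' → no match — must start with '11'

i, ii, iii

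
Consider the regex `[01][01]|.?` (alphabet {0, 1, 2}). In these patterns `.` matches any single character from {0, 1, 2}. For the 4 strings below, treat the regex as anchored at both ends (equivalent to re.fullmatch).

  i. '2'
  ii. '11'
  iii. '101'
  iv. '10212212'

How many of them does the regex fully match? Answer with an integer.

2

i → match
ii → match
iii → no match
iv → no match
Total matched: 2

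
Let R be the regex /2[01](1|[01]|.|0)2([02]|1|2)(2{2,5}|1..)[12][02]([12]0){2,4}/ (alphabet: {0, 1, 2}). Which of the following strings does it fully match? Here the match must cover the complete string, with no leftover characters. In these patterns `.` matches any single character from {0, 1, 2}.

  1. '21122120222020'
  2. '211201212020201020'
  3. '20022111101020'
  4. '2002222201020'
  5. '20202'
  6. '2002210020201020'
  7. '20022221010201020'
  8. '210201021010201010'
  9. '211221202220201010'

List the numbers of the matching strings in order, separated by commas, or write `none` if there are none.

1 → match
2 → match
3 → match
4 → match
5. '20202' → no match — must end with '0'
6 → match
7 → match
8 → match
9 → match

1, 2, 3, 4, 6, 7, 8, 9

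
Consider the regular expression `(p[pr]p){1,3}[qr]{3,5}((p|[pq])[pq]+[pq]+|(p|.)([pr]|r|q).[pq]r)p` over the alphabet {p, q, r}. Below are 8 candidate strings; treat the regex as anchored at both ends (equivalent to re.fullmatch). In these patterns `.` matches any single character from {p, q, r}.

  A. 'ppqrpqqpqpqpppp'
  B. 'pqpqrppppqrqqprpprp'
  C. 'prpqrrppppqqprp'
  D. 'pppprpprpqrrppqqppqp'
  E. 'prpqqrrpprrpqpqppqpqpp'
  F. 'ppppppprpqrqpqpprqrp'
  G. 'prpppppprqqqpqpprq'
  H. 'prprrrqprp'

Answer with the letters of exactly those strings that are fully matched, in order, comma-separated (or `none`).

D

A → no match
B → no match
C → no match
D → match
E → no match
F → no match
G → no match — must end with 'p'
H → no match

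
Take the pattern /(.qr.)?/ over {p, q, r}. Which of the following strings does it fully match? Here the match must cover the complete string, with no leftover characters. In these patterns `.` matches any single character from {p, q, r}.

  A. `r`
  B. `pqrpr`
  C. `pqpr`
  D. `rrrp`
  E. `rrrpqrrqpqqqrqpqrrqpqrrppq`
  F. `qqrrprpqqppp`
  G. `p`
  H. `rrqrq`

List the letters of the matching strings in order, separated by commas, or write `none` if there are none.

A → no match
B → no match
C → no match
D → no match
E → no match
F → no match
G → no match
H → no match

none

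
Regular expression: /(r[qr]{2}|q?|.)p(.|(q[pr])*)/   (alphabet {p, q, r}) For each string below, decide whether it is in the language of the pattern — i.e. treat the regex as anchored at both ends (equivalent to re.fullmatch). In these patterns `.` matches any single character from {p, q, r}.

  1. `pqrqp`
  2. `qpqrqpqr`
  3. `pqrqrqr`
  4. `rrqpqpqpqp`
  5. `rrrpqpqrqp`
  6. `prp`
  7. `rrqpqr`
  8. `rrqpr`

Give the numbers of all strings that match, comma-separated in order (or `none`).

1. `pqrqp` → match
2. `qpqrqpqr` → match
3. `pqrqrqr` → match
4. `rrqpqpqpqp` → match
5. `rrrpqpqrqp` → match
6. `prp` → no match
7. `rrqpqr` → match
8. `rrqpr` → match

1, 2, 3, 4, 5, 7, 8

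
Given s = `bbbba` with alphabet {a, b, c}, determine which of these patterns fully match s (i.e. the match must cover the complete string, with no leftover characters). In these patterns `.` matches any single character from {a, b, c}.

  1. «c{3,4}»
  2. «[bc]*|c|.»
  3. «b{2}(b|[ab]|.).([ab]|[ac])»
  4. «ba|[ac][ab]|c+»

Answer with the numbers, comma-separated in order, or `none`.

1 → no match — must start with `c`
2 → no match
3 → match
4 → no match

3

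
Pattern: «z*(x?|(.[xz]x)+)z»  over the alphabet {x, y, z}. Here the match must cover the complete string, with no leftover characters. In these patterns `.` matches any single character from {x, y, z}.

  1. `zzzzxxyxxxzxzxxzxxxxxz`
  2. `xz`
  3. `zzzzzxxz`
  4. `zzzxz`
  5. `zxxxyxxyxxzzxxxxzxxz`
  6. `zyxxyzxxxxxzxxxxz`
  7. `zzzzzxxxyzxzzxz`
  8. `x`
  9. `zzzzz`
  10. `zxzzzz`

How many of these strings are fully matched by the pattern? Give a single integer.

8

1 → match
2. `xz` → match
3. `zzzzzxxz` → match
4. `zzzxz` → match
5 → match
6 → match
7 → match
8. `x` → no match — must end with `z`
9. `zzzzz` → match
10. `zxzzzz` → no match
Total matched: 8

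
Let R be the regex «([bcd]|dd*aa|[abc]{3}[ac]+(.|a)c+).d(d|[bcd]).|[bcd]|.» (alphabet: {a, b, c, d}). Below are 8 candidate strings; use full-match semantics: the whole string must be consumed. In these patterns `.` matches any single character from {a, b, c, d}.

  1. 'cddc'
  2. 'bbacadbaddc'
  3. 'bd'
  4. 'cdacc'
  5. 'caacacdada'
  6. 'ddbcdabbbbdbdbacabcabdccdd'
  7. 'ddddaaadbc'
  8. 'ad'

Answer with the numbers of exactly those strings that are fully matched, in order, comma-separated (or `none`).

7

1 → no match
2 → no match
3 → no match
4 → no match
5 → no match
6 → no match
7 → match
8 → no match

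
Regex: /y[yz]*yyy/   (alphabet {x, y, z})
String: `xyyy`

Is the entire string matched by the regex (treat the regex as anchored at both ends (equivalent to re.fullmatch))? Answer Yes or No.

No

Every match must start with `y`, but `xyyy` does not.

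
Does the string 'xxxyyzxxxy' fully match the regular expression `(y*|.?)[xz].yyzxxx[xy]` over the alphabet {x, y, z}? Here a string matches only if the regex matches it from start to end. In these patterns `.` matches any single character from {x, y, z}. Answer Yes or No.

Yes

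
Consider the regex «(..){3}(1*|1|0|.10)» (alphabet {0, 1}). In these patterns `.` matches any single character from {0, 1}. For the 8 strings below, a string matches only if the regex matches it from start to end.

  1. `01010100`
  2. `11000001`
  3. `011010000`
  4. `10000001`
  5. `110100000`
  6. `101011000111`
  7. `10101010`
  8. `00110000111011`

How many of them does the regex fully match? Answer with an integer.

0

1 → no match
2 → no match
3 → no match
4 → no match
5 → no match
6 → no match
7 → no match
8 → no match
Total matched: 0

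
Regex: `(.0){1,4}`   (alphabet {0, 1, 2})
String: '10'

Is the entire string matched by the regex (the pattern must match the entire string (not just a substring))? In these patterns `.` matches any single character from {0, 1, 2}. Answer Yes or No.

Yes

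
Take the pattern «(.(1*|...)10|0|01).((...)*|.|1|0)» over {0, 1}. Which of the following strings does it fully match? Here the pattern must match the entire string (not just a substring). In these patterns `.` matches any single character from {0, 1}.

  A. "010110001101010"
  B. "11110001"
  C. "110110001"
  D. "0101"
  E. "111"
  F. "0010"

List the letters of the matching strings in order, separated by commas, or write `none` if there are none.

A → match
B. "11110001" → no match
C. "110110001" → no match
D. "0101" → match
E. "111" → no match
F. "0010" → no match

A, D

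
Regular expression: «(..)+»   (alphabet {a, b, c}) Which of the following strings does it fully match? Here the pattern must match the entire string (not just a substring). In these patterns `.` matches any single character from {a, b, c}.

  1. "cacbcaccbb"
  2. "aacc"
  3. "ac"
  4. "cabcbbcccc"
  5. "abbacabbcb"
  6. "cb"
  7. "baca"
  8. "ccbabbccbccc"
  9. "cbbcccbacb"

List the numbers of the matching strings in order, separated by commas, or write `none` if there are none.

1, 2, 3, 4, 5, 6, 7, 8, 9

1 → match
2 → match
3 → match
4 → match
5 → match
6 → match
7 → match
8 → match
9 → match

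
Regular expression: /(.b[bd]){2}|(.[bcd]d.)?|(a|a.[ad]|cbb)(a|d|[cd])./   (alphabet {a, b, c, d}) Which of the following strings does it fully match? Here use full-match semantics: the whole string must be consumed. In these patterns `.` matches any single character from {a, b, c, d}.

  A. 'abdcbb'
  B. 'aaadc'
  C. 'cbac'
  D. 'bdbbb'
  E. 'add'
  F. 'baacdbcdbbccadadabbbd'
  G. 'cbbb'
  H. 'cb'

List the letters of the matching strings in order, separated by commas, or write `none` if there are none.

A, B, E

A → match
B → match
C → no match
D → no match
E → match
F → no match
G → no match
H → no match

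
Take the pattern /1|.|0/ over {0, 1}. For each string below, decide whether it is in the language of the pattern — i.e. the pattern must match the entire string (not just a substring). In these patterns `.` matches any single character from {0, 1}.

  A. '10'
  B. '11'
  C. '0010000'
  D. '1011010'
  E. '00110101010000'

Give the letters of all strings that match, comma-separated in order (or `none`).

A → no match
B → no match
C → no match
D → no match
E → no match

none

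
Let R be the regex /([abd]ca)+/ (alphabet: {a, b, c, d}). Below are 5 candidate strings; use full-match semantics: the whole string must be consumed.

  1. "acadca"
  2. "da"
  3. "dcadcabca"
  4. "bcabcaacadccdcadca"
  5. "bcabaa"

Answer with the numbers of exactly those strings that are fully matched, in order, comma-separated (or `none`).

1 → match
2 → no match — must end with "ca"
3 → match
4 → no match
5 → no match — must end with "ca"

1, 3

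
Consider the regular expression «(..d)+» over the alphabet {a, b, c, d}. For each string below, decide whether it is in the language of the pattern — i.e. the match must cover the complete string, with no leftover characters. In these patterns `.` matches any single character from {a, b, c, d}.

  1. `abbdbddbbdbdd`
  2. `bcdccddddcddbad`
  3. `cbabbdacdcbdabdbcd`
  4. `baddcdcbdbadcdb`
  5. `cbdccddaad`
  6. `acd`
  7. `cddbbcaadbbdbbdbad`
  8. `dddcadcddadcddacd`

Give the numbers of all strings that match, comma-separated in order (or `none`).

1 → no match
2 → match
3 → no match
4 → no match — must end with `d`
5 → no match
6 → match
7 → no match
8 → no match

2, 6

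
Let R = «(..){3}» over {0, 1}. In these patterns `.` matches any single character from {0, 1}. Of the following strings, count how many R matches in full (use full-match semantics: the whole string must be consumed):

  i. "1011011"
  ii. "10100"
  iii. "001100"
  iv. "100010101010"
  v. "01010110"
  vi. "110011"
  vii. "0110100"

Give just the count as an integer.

i → no match
ii → no match
iii → match
iv → no match
v → no match
vi → match
vii → no match
Total matched: 2

2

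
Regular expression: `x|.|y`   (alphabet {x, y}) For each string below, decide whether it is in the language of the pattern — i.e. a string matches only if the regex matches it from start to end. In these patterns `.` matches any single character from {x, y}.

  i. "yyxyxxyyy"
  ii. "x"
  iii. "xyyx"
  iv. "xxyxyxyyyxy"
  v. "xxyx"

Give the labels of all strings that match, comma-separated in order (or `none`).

i → no match
ii → match
iii → no match
iv → no match
v → no match

ii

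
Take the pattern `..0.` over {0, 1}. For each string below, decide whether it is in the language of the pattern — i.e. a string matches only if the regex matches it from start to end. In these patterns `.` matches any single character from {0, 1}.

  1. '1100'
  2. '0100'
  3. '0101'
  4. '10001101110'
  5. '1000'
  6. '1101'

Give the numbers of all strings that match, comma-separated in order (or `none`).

1, 2, 3, 5, 6

1 → match
2 → match
3 → match
4 → no match
5 → match
6 → match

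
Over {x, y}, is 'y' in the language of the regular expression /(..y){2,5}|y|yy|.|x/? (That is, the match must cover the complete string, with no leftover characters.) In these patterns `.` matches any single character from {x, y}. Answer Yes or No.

Yes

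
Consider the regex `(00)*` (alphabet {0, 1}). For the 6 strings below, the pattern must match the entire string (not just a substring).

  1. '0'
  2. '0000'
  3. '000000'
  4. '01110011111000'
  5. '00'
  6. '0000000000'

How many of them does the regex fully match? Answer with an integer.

4

1. '0' → no match
2. '0000' → match
3. '000000' → match
4 → no match
5. '00' → match
6. '0000000000' → match
Total matched: 4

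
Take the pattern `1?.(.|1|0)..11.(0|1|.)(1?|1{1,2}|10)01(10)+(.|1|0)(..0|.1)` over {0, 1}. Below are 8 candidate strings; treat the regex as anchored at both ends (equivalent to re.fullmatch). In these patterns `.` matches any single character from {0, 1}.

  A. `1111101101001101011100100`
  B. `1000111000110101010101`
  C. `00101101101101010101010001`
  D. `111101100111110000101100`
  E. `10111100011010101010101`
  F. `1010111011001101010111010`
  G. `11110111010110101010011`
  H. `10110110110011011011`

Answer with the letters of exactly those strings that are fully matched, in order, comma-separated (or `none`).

A → no match
B → match
C → match
D → no match
E → match
F → no match
G → match
H → no match

B, C, E, G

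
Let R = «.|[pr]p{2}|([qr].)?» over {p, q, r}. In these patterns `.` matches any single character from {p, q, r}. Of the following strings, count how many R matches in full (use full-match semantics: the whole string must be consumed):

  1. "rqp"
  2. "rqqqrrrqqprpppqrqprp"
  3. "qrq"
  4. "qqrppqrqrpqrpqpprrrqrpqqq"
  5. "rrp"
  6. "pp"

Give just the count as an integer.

0

1 → no match
2 → no match
3 → no match
4 → no match
5 → no match
6 → no match
Total matched: 0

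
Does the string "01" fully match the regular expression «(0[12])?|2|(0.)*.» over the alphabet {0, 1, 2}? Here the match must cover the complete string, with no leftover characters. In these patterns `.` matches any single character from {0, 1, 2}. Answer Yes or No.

Yes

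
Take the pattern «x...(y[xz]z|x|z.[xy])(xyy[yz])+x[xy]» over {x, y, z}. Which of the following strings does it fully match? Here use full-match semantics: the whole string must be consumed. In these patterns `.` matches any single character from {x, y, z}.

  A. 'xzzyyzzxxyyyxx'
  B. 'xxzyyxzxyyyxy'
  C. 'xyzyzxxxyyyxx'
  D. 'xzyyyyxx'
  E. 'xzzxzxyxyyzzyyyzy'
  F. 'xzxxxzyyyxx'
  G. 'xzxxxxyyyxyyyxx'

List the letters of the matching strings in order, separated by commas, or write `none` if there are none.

B, C, G

A → no match
B → match
C → match
D. 'xzyyyyxx' → no match
E → no match
F. 'xzxxxzyyyxx' → no match
G → match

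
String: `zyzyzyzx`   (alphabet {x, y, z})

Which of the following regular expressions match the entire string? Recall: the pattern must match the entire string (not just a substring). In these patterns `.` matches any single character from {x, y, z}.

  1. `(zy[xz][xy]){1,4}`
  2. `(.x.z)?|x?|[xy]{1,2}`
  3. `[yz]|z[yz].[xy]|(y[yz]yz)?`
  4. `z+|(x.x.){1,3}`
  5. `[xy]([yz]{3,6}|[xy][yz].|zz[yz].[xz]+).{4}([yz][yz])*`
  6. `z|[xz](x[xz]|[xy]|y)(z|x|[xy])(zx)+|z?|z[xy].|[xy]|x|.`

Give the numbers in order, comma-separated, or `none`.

1 → match
2 → no match
3 → no match
4 → no match
5 → no match
6 → no match

1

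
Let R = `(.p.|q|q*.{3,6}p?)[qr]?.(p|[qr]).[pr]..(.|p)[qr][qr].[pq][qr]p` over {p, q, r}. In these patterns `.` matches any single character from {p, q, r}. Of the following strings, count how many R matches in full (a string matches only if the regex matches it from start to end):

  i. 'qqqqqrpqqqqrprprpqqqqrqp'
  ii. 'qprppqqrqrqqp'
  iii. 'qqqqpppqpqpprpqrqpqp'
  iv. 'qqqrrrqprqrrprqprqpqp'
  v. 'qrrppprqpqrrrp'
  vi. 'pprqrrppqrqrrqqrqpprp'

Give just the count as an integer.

1

i → no match
ii → no match
iii → match
iv → no match
v → no match
vi → no match
Total matched: 1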